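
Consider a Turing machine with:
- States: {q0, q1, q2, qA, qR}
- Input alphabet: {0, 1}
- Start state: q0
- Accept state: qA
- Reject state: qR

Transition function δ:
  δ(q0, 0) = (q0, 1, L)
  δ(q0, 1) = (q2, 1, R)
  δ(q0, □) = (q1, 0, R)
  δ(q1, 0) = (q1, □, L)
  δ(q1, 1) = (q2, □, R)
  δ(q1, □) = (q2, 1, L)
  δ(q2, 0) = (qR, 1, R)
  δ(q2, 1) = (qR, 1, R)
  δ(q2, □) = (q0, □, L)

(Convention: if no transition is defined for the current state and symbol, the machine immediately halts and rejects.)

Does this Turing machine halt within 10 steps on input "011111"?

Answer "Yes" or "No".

Execution trace:
Initial: [q0]011111
Step 1: δ(q0, 0) = (q0, 1, L) → [q0]□111111
Step 2: δ(q0, □) = (q1, 0, R) → 0[q1]111111
Step 3: δ(q1, 1) = (q2, □, R) → 0□[q2]11111
Step 4: δ(q2, 1) = (qR, 1, R) → 0□1[qR]1111

The machine reaches the reject state qR and halts.
The machine halted after 4 steps (within the 10-step bound).

Answer: Yes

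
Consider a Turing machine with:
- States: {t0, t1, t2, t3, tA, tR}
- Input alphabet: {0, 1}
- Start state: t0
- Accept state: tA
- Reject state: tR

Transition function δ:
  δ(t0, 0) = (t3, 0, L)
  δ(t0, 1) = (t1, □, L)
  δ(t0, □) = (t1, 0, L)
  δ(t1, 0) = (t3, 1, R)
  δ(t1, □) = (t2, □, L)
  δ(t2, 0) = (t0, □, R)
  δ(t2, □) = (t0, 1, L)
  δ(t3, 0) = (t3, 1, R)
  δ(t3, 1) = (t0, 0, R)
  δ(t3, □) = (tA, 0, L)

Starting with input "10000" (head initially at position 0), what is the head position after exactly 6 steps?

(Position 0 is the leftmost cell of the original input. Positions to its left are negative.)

Execution trace (head position shown):
Step 0: [t0]10000  (head at position 0)
Step 1: move left → [t1]□□0000  (head at position -1)
Step 2: move left → [t2]□□□0000  (head at position -2)
Step 3: move left → [t0]□1□□0000  (head at position -3)
Step 4: move left → [t1]□01□□0000  (head at position -4)
Step 5: move left → [t2]□□01□□0000  (head at position -5)
Step 6: move left → [t0]□1□01□□0000  (head at position -6)

After 6 steps, the head is at position -6.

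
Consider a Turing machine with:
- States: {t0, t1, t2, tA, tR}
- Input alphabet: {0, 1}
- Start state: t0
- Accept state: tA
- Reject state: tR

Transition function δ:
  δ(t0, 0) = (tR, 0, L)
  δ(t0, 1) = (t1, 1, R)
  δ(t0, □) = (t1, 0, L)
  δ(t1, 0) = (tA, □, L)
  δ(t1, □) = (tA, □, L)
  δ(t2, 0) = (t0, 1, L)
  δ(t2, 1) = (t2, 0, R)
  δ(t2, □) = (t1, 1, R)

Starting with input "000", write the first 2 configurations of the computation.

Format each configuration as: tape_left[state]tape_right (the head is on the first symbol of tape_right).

Transitions applied:
Step 1: δ(t0, 0) = (tR, 0, L)

The first 2 configurations are:
[t0]000 ⊢ [tR]□000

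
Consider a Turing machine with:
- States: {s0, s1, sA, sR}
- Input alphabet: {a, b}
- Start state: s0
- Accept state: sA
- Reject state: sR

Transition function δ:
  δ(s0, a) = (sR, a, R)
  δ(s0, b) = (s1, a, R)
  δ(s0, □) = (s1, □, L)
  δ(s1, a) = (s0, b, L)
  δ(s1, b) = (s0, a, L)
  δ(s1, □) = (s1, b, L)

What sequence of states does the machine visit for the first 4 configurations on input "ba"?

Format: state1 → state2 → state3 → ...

Execution trace:
Initial: [s0]ba
Step 1: δ(s0, b) = (s1, a, R) → a[s1]a
Step 2: δ(s1, a) = (s0, b, L) → [s0]ab
Step 3: δ(s0, a) = (sR, a, R) → a[sR]b

The machine reaches the reject state sR and halts.

State sequence: s0 → s1 → s0 → sR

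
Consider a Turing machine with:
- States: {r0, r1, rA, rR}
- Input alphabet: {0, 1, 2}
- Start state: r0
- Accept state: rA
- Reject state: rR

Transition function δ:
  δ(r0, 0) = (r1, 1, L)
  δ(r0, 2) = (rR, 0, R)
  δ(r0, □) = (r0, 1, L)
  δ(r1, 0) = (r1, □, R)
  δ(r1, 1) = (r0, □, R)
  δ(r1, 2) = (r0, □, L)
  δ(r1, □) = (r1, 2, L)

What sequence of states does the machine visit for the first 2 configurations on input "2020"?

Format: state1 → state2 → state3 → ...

Execution trace:
Initial: [r0]2020
Step 1: δ(r0, 2) = (rR, 0, R) → 0[rR]020

The machine reaches the reject state rR and halts.

State sequence: r0 → rR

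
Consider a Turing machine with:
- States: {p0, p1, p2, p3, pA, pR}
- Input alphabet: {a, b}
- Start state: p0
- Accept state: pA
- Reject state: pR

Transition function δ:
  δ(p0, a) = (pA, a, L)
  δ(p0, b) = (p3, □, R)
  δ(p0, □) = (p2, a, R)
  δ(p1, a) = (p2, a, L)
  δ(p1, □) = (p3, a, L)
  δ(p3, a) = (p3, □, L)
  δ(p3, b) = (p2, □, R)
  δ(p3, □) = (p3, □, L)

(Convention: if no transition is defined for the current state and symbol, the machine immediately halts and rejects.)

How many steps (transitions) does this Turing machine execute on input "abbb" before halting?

Execution trace:
Initial: [p0]abbb
Step 1: δ(p0, a) = (pA, a, L) → [pA]□abbb

The machine reaches the accept state pA and halts.

The machine executed 1 step before halting.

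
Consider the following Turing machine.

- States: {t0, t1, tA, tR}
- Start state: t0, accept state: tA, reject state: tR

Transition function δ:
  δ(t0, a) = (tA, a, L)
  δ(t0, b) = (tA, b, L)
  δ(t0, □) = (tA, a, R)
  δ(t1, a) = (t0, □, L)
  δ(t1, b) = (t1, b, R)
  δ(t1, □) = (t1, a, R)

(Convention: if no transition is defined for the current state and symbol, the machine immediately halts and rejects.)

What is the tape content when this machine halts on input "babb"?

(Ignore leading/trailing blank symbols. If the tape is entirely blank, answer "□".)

Execution trace:
Initial: [t0]babb
Step 1: δ(t0, b) = (tA, b, L) → [tA]□babb

The machine reaches the accept state tA and halts.

Final tape (ignoring leading/trailing blanks): babb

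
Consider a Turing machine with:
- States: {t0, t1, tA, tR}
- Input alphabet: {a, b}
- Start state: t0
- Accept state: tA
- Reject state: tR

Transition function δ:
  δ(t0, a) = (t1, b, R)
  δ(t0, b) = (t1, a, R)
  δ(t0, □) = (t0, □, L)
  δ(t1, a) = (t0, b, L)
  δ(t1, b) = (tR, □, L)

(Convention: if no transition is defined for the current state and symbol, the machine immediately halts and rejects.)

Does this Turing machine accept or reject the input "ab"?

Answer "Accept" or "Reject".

Execution trace:
Initial: [t0]ab
Step 1: δ(t0, a) = (t1, b, R) → b[t1]b
Step 2: δ(t1, b) = (tR, □, L) → [tR]b□

The machine reaches the reject state tR and halts.

Answer: Reject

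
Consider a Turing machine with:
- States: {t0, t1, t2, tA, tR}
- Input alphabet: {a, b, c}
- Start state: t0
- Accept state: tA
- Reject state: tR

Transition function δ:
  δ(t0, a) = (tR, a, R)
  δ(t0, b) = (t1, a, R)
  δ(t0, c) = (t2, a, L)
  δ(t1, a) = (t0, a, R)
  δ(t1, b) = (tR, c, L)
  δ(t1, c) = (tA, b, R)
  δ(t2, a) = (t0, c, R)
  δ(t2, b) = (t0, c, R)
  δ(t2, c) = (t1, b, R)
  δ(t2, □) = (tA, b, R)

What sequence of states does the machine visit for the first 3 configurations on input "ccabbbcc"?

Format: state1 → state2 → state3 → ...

Execution trace:
Initial: [t0]ccabbbcc
Step 1: δ(t0, c) = (t2, a, L) → [t2]□acabbbcc
Step 2: δ(t2, □) = (tA, b, R) → b[tA]acabbbcc

The machine reaches the accept state tA and halts.

State sequence: t0 → t2 → tA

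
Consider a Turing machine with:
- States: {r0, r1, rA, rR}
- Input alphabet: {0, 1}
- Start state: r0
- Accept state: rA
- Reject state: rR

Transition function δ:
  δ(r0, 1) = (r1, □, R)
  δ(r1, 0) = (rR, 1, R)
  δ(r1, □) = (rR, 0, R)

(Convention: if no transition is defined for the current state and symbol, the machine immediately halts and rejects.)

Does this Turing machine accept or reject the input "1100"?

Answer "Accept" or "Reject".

Execution trace:
Initial: [r0]1100
Step 1: δ(r0, 1) = (r1, □, R) → □[r1]100

No transition is defined for δ(r1, 1). By convention the machine halts and rejects.

Answer: Reject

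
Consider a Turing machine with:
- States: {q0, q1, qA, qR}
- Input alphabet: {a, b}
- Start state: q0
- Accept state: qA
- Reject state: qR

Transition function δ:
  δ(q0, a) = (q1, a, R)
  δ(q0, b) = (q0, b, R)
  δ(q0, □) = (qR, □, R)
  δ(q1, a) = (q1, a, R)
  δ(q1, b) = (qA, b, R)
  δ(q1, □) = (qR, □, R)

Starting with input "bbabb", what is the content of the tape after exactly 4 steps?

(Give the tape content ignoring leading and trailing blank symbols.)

Execution trace:
Initial: [q0]bbabb
Step 1: δ(q0, b) = (q0, b, R) → b[q0]babb
Step 2: δ(q0, b) = (q0, b, R) → bb[q0]abb
Step 3: δ(q0, a) = (q1, a, R) → bba[q1]bb
Step 4: δ(q1, b) = (qA, b, R) → bbab[qA]b

The machine reaches the accept state qA and halts.

After 4 steps, the tape (ignoring leading/trailing blanks) is: bbabb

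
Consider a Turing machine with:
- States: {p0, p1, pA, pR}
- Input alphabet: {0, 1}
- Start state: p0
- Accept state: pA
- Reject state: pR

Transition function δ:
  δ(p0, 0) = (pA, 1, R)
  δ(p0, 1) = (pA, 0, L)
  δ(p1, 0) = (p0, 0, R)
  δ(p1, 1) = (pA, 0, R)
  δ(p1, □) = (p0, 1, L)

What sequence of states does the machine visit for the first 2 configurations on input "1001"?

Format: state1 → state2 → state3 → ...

Execution trace:
Initial: [p0]1001
Step 1: δ(p0, 1) = (pA, 0, L) → [pA]□0001

The machine reaches the accept state pA and halts.

State sequence: p0 → pA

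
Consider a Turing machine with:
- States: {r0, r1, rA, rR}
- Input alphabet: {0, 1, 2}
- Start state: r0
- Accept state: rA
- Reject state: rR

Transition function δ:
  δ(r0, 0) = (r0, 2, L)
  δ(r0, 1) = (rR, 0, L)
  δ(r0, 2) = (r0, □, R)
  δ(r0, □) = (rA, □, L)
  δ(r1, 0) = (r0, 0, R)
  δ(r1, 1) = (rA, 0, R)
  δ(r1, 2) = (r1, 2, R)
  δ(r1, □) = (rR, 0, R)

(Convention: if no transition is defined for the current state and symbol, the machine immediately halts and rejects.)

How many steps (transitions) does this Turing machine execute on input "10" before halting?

Execution trace:
Initial: [r0]10
Step 1: δ(r0, 1) = (rR, 0, L) → [rR]□00

The machine reaches the reject state rR and halts.

The machine executed 1 step before halting.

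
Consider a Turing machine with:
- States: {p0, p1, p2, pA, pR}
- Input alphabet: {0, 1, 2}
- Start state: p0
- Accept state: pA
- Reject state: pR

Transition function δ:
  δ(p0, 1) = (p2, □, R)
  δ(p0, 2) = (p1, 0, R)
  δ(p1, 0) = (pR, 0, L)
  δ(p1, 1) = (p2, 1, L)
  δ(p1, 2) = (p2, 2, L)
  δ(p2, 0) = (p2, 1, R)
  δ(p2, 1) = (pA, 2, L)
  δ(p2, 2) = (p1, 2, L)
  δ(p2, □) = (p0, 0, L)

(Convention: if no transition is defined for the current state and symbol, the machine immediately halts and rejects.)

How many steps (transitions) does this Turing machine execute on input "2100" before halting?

Execution trace:
Initial: [p0]2100
Step 1: δ(p0, 2) = (p1, 0, R) → 0[p1]100
Step 2: δ(p1, 1) = (p2, 1, L) → [p2]0100
Step 3: δ(p2, 0) = (p2, 1, R) → 1[p2]100
Step 4: δ(p2, 1) = (pA, 2, L) → [pA]1200

The machine reaches the accept state pA and halts.

The machine executed 4 steps before halting.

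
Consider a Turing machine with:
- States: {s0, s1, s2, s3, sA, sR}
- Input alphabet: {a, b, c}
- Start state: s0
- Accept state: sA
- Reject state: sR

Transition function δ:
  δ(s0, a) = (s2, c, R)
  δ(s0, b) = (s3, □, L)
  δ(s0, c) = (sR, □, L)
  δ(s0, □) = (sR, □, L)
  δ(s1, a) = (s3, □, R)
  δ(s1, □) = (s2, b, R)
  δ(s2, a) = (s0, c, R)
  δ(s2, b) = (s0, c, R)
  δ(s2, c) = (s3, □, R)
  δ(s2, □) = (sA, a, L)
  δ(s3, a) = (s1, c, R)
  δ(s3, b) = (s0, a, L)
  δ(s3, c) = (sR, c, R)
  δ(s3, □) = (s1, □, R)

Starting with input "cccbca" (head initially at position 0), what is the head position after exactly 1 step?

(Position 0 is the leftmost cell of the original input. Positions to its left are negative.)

Execution trace (head position shown):
Step 0: [s0]cccbca  (head at position 0)
Step 1: move left → [sR]□□ccbca  (head at position -1)

After 1 step, the head is at position -1.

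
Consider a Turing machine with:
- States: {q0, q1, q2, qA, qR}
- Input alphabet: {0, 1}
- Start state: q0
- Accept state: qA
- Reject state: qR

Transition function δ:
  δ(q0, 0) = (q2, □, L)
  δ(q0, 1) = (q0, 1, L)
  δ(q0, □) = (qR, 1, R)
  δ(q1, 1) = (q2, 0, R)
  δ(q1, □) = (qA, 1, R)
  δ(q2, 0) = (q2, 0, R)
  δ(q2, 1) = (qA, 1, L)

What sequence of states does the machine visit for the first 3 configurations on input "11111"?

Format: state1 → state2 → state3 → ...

Execution trace:
Initial: [q0]11111
Step 1: δ(q0, 1) = (q0, 1, L) → [q0]□11111
Step 2: δ(q0, □) = (qR, 1, R) → 1[qR]11111

The machine reaches the reject state qR and halts.

State sequence: q0 → q0 → qR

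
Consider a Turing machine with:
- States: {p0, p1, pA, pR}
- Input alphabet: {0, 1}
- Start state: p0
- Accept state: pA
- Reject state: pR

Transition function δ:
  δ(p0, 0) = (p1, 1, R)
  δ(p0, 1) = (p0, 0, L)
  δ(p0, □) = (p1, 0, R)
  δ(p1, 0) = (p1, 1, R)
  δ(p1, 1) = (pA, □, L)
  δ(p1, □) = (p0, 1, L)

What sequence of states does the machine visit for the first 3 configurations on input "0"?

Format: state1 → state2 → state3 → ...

Execution trace:
Initial: [p0]0
Step 1: δ(p0, 0) = (p1, 1, R) → 1[p1]□
Step 2: δ(p1, □) = (p0, 1, L) → [p0]11

State sequence: p0 → p1 → p0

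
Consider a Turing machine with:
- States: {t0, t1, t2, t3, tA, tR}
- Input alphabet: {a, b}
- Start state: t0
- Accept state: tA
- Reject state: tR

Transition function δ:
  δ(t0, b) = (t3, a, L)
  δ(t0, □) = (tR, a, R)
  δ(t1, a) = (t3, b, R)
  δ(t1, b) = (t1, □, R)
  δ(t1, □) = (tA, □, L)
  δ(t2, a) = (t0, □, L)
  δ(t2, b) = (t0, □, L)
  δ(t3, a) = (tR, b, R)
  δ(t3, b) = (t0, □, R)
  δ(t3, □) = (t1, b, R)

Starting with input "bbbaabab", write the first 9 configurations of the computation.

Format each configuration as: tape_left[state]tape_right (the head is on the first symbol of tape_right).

Transitions applied:
Step 1: δ(t0, b) = (t3, a, L)
Step 2: δ(t3, □) = (t1, b, R)
Step 3: δ(t1, a) = (t3, b, R)
Step 4: δ(t3, b) = (t0, □, R)
Step 5: δ(t0, b) = (t3, a, L)
Step 6: δ(t3, □) = (t1, b, R)
Step 7: δ(t1, a) = (t3, b, R)
Step 8: δ(t3, a) = (tR, b, R)

The first 9 configurations are:
[t0]bbbaabab ⊢ [t3]□abbaabab ⊢ b[t1]abbaabab ⊢ bb[t3]bbaabab ⊢ bb□[t0]baabab ⊢ bb[t3]□aaabab ⊢ bbb[t1]aaabab ⊢ bbbb[t3]aabab ⊢ bbbbb[tR]abab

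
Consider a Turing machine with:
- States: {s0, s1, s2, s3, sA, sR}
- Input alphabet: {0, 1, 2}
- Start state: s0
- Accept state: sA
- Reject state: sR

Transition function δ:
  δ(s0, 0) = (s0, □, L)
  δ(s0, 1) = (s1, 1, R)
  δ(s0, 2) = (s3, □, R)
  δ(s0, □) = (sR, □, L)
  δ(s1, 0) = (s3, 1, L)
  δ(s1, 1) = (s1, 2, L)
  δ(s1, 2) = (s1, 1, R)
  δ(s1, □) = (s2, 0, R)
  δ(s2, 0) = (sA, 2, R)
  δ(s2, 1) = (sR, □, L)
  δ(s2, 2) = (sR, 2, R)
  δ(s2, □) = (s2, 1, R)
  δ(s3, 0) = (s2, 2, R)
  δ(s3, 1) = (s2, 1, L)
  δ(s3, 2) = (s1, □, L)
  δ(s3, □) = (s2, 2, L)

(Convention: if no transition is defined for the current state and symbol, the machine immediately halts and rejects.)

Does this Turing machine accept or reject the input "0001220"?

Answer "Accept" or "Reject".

Execution trace:
Initial: [s0]0001220
Step 1: δ(s0, 0) = (s0, □, L) → [s0]□□001220
Step 2: δ(s0, □) = (sR, □, L) → [sR]□□□001220

The machine reaches the reject state sR and halts.

Answer: Reject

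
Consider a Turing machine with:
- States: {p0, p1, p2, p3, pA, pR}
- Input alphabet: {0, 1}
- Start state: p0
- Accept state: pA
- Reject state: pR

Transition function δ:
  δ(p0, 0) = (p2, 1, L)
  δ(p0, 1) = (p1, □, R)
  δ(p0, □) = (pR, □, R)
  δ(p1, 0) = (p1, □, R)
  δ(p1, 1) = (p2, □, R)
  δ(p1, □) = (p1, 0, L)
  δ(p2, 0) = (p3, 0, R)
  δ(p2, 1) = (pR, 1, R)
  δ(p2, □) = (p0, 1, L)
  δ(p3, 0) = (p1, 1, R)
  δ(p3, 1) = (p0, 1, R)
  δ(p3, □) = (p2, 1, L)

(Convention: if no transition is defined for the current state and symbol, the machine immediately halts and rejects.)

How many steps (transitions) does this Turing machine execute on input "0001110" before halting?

Execution trace:
Initial: [p0]0001110
Step 1: δ(p0, 0) = (p2, 1, L) → [p2]□1001110
Step 2: δ(p2, □) = (p0, 1, L) → [p0]□11001110
Step 3: δ(p0, □) = (pR, □, R) → □[pR]11001110

The machine reaches the reject state pR and halts.

The machine executed 3 steps before halting.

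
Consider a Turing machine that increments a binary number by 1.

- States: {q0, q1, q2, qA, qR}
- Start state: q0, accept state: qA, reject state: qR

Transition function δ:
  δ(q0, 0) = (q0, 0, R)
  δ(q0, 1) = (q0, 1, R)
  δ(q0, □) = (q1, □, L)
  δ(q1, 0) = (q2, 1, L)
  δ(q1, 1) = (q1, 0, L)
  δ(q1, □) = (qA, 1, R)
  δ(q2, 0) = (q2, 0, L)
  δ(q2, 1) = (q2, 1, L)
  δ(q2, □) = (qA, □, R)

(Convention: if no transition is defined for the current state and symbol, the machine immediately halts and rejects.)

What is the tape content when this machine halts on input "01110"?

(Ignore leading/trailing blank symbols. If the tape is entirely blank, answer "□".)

Execution trace:
Initial: [q0]01110
Step 1: δ(q0, 0) = (q0, 0, R) → 0[q0]1110
Step 2: δ(q0, 1) = (q0, 1, R) → 01[q0]110
Step 3: δ(q0, 1) = (q0, 1, R) → 011[q0]10
Step 4: δ(q0, 1) = (q0, 1, R) → 0111[q0]0
Step 5: δ(q0, 0) = (q0, 0, R) → 01110[q0]□
Step 6: δ(q0, □) = (q1, □, L) → 0111[q1]0□
Step 7: δ(q1, 0) = (q2, 1, L) → 011[q2]11□
Step 8: δ(q2, 1) = (q2, 1, L) → 01[q2]111□
Step 9: δ(q2, 1) = (q2, 1, L) → 0[q2]1111□
Step 10: δ(q2, 1) = (q2, 1, L) → [q2]01111□
Step 11: δ(q2, 0) = (q2, 0, L) → [q2]□01111□
Step 12: δ(q2, □) = (qA, □, R) → □[qA]01111□

The machine reaches the accept state qA and halts.

Final tape (ignoring leading/trailing blanks): 01111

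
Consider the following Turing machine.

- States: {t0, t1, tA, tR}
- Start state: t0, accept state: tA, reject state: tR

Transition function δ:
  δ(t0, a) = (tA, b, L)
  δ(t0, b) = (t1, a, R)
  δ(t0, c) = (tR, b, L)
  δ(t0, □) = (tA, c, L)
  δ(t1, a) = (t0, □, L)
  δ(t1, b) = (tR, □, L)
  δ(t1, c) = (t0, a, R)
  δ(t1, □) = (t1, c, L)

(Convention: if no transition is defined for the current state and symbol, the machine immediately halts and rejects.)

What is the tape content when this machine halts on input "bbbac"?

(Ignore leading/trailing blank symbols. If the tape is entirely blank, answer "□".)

Execution trace:
Initial: [t0]bbbac
Step 1: δ(t0, b) = (t1, a, R) → a[t1]bbac
Step 2: δ(t1, b) = (tR, □, L) → [tR]a□bac

The machine reaches the reject state tR and halts.

Final tape (ignoring leading/trailing blanks): a□bac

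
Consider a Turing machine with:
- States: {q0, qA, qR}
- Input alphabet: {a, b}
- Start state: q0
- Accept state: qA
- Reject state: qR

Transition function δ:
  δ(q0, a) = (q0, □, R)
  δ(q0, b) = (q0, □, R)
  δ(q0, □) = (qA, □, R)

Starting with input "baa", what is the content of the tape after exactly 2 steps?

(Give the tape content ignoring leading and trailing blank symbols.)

Execution trace:
Initial: [q0]baa
Step 1: δ(q0, b) = (q0, □, R) → □[q0]aa
Step 2: δ(q0, a) = (q0, □, R) → □□[q0]a

After 2 steps, the tape (ignoring leading/trailing blanks) is: a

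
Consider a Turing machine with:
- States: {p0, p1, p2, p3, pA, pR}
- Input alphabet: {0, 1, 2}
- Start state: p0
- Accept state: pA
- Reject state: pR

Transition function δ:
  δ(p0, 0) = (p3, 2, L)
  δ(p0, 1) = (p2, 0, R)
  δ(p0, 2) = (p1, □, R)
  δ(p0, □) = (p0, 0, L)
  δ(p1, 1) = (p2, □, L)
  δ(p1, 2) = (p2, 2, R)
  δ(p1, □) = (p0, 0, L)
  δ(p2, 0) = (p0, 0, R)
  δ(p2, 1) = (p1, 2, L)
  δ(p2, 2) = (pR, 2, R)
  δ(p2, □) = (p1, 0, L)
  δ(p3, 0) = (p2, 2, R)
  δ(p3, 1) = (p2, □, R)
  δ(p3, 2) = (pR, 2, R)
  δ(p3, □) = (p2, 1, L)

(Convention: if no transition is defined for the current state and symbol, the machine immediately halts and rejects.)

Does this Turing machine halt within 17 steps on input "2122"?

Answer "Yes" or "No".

Execution trace:
Initial: [p0]2122
Step 1: δ(p0, 2) = (p1, □, R) → □[p1]122
Step 2: δ(p1, 1) = (p2, □, L) → [p2]□□22
Step 3: δ(p2, □) = (p1, 0, L) → [p1]□0□22
Step 4: δ(p1, □) = (p0, 0, L) → [p0]□00□22
Step 5: δ(p0, □) = (p0, 0, L) → [p0]□000□22
Step 6: δ(p0, □) = (p0, 0, L) → [p0]□0000□22
Step 7: δ(p0, □) = (p0, 0, L) → [p0]□00000□22
Step 8: δ(p0, □) = (p0, 0, L) → [p0]□000000□22
Step 9: δ(p0, □) = (p0, 0, L) → [p0]□0000000□22
Step 10: δ(p0, □) = (p0, 0, L) → [p0]□00000000□22
Step 11: δ(p0, □) = (p0, 0, L) → [p0]□000000000□22
Step 12: δ(p0, □) = (p0, 0, L) → [p0]□0000000000□22
Step 13: δ(p0, □) = (p0, 0, L) → [p0]□00000000000□22
Step 14: δ(p0, □) = (p0, 0, L) → [p0]□000000000000□22
Step 15: δ(p0, □) = (p0, 0, L) → [p0]□0000000000000□22
Step 16: δ(p0, □) = (p0, 0, L) → [p0]□00000000000000□22
Step 17: δ(p0, □) = (p0, 0, L) → [p0]□000000000000000□22

The machine has not reached a halting state after 17 steps.
The machine did not halt within the 17-step bound.

Answer: No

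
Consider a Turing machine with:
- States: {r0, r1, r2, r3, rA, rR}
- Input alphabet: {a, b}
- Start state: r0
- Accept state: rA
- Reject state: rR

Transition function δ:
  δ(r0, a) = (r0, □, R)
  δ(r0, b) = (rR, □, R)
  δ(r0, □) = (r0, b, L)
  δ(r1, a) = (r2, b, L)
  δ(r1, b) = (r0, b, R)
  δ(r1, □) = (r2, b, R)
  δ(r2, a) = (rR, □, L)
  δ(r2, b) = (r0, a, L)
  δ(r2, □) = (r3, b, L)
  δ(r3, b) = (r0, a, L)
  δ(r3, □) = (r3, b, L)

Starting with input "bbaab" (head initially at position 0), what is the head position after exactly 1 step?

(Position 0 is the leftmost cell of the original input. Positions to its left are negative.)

Execution trace (head position shown):
Step 0: [r0]bbaab  (head at position 0)
Step 1: move right → □[rR]baab  (head at position 1)

After 1 step, the head is at position 1.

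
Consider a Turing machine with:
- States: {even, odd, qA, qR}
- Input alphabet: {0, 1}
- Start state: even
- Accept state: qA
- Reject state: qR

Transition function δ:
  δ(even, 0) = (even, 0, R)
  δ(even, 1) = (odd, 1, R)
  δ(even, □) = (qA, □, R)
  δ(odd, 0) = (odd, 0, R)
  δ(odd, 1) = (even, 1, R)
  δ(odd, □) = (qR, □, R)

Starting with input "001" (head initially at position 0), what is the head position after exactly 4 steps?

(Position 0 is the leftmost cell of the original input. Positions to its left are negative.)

Execution trace (head position shown):
Step 0: [even]001  (head at position 0)
Step 1: move right → 0[even]01  (head at position 1)
Step 2: move right → 00[even]1  (head at position 2)
Step 3: move right → 001[odd]□  (head at position 3)
Step 4: move right → 001□[qR]□  (head at position 4)

After 4 steps, the head is at position 4.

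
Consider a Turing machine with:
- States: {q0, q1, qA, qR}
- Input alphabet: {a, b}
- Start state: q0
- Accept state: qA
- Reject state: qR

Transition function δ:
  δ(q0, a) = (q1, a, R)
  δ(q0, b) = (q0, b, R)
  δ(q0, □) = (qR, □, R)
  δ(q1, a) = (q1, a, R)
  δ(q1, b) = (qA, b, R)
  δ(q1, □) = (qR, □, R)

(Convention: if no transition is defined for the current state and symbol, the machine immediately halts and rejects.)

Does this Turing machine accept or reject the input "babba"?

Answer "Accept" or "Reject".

Execution trace:
Initial: [q0]babba
Step 1: δ(q0, b) = (q0, b, R) → b[q0]abba
Step 2: δ(q0, a) = (q1, a, R) → ba[q1]bba
Step 3: δ(q1, b) = (qA, b, R) → bab[qA]ba

The machine reaches the accept state qA and halts.

Answer: Accept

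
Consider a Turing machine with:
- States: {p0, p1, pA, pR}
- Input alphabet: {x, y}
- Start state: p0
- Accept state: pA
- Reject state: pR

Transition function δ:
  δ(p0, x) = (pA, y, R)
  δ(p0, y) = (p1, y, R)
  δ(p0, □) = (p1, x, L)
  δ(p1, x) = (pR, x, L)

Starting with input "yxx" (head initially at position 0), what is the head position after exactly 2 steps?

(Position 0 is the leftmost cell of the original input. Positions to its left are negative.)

Execution trace (head position shown):
Step 0: [p0]yxx  (head at position 0)
Step 1: move right → y[p1]xx  (head at position 1)
Step 2: move left → [pR]yxx  (head at position 0)

After 2 steps, the head is at position 0.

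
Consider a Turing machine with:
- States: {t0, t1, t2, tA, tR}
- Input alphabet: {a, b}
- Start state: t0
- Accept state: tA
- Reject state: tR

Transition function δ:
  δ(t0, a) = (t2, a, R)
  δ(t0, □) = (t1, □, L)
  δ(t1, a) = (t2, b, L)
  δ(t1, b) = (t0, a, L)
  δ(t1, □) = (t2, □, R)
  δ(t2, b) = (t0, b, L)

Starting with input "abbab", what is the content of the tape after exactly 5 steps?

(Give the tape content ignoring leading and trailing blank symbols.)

Execution trace:
Initial: [t0]abbab
Step 1: δ(t0, a) = (t2, a, R) → a[t2]bbab
Step 2: δ(t2, b) = (t0, b, L) → [t0]abbab
Step 3: δ(t0, a) = (t2, a, R) → a[t2]bbab
Step 4: δ(t2, b) = (t0, b, L) → [t0]abbab
Step 5: δ(t0, a) = (t2, a, R) → a[t2]bbab

After 5 steps, the tape (ignoring leading/trailing blanks) is: abbab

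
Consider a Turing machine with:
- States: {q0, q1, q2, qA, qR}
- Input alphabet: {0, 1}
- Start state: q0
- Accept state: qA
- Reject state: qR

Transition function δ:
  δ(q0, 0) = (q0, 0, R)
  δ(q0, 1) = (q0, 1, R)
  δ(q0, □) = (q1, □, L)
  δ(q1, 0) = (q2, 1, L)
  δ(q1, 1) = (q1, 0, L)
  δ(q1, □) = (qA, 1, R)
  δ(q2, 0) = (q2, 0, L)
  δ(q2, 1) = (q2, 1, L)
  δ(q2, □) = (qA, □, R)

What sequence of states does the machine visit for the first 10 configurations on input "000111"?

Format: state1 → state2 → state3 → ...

Execution trace:
Initial: [q0]000111
Step 1: δ(q0, 0) = (q0, 0, R) → 0[q0]00111
Step 2: δ(q0, 0) = (q0, 0, R) → 00[q0]0111
Step 3: δ(q0, 0) = (q0, 0, R) → 000[q0]111
Step 4: δ(q0, 1) = (q0, 1, R) → 0001[q0]11
Step 5: δ(q0, 1) = (q0, 1, R) → 00011[q0]1
Step 6: δ(q0, 1) = (q0, 1, R) → 000111[q0]□
Step 7: δ(q0, □) = (q1, □, L) → 00011[q1]1□
Step 8: δ(q1, 1) = (q1, 0, L) → 0001[q1]10□
Step 9: δ(q1, 1) = (q1, 0, L) → 000[q1]100□

State sequence: q0 → q0 → q0 → q0 → q0 → q0 → q0 → q1 → q1 → q1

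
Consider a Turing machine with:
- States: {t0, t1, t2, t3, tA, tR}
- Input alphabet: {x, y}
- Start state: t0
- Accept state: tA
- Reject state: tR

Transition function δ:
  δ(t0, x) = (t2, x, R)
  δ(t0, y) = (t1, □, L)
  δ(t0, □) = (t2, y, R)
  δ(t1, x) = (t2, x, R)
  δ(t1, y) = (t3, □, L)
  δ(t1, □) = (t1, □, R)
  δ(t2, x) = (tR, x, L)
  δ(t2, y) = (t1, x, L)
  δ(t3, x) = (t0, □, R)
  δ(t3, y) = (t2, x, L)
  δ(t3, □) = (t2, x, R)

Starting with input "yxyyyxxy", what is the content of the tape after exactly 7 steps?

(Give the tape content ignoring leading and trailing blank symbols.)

Execution trace:
Initial: [t0]yxyyyxxy
Step 1: δ(t0, y) = (t1, □, L) → [t1]□□xyyyxxy
Step 2: δ(t1, □) = (t1, □, R) → □[t1]□xyyyxxy
Step 3: δ(t1, □) = (t1, □, R) → □□[t1]xyyyxxy
Step 4: δ(t1, x) = (t2, x, R) → □□x[t2]yyyxxy
Step 5: δ(t2, y) = (t1, x, L) → □□[t1]xxyyxxy
Step 6: δ(t1, x) = (t2, x, R) → □□x[t2]xyyxxy
Step 7: δ(t2, x) = (tR, x, L) → □□[tR]xxyyxxy

The machine reaches the reject state tR and halts.

After 7 steps, the tape (ignoring leading/trailing blanks) is: xxyyxxy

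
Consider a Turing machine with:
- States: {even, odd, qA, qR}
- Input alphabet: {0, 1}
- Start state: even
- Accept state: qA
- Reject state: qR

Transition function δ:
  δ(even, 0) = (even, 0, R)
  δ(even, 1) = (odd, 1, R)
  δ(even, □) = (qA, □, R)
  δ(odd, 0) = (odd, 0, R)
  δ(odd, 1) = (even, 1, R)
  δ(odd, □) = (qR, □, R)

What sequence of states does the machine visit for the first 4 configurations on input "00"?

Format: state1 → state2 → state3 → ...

Execution trace:
Initial: [even]00
Step 1: δ(even, 0) = (even, 0, R) → 0[even]0
Step 2: δ(even, 0) = (even, 0, R) → 00[even]□
Step 3: δ(even, □) = (qA, □, R) → 00□[qA]□

The machine reaches the accept state qA and halts.

State sequence: even → even → even → qA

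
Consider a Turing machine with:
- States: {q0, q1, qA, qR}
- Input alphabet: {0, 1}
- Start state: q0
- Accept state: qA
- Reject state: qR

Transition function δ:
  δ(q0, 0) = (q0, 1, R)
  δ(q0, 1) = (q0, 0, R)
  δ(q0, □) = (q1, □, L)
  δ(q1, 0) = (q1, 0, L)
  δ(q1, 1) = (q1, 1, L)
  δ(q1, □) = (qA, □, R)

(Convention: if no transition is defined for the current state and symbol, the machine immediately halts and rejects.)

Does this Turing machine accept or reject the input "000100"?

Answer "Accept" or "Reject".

Execution trace:
Initial: [q0]000100
Step 1: δ(q0, 0) = (q0, 1, R) → 1[q0]00100
Step 2: δ(q0, 0) = (q0, 1, R) → 11[q0]0100
Step 3: δ(q0, 0) = (q0, 1, R) → 111[q0]100
Step 4: δ(q0, 1) = (q0, 0, R) → 1110[q0]00
Step 5: δ(q0, 0) = (q0, 1, R) → 11101[q0]0
Step 6: δ(q0, 0) = (q0, 1, R) → 111011[q0]□
Step 7: δ(q0, □) = (q1, □, L) → 11101[q1]1□
Step 8: δ(q1, 1) = (q1, 1, L) → 1110[q1]11□
Step 9: δ(q1, 1) = (q1, 1, L) → 111[q1]011□
Step 10: δ(q1, 0) = (q1, 0, L) → 11[q1]1011□
Step 11: δ(q1, 1) = (q1, 1, L) → 1[q1]11011□
Step 12: δ(q1, 1) = (q1, 1, L) → [q1]111011□
Step 13: δ(q1, 1) = (q1, 1, L) → [q1]□111011□
Step 14: δ(q1, □) = (qA, □, R) → □[qA]111011□

The machine reaches the accept state qA and halts.

Answer: Accept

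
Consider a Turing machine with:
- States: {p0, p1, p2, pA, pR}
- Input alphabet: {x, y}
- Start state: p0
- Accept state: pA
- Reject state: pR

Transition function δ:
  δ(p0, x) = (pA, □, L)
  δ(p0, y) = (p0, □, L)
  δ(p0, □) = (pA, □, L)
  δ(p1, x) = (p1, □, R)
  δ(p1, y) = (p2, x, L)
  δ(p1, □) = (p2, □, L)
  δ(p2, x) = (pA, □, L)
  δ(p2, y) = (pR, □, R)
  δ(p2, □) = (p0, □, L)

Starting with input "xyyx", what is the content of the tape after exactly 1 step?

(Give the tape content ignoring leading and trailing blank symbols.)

Execution trace:
Initial: [p0]xyyx
Step 1: δ(p0, x) = (pA, □, L) → [pA]□□yyx

The machine reaches the accept state pA and halts.

After 1 step, the tape (ignoring leading/trailing blanks) is: yyx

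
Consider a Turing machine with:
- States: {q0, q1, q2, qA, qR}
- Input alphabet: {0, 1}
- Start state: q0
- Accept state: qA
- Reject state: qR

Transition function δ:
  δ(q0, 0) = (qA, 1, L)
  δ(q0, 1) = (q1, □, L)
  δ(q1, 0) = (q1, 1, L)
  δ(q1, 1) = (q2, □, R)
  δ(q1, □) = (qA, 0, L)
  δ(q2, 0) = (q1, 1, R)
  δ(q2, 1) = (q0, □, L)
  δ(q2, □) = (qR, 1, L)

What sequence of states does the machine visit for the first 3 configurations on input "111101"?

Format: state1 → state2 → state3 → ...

Execution trace:
Initial: [q0]111101
Step 1: δ(q0, 1) = (q1, □, L) → [q1]□□11101
Step 2: δ(q1, □) = (qA, 0, L) → [qA]□0□11101

The machine reaches the accept state qA and halts.

State sequence: q0 → q1 → qA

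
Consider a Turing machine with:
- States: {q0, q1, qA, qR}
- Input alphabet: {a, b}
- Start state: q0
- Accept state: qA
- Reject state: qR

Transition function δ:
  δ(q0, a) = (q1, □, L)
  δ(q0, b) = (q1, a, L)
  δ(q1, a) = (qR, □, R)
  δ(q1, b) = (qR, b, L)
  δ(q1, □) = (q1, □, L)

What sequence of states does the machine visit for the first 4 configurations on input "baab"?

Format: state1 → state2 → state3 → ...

Execution trace:
Initial: [q0]baab
Step 1: δ(q0, b) = (q1, a, L) → [q1]□aaab
Step 2: δ(q1, □) = (q1, □, L) → [q1]□□aaab
Step 3: δ(q1, □) = (q1, □, L) → [q1]□□□aaab

State sequence: q0 → q1 → q1 → q1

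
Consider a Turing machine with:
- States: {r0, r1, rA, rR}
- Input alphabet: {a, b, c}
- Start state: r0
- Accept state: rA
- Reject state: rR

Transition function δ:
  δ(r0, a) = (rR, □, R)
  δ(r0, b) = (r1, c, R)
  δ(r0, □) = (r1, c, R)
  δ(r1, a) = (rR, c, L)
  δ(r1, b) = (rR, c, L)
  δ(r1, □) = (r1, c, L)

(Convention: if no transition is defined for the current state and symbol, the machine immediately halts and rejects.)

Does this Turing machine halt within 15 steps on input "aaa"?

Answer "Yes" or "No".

Execution trace:
Initial: [r0]aaa
Step 1: δ(r0, a) = (rR, □, R) → □[rR]aa

The machine reaches the reject state rR and halts.
The machine halted after 1 step (within the 15-step bound).

Answer: Yes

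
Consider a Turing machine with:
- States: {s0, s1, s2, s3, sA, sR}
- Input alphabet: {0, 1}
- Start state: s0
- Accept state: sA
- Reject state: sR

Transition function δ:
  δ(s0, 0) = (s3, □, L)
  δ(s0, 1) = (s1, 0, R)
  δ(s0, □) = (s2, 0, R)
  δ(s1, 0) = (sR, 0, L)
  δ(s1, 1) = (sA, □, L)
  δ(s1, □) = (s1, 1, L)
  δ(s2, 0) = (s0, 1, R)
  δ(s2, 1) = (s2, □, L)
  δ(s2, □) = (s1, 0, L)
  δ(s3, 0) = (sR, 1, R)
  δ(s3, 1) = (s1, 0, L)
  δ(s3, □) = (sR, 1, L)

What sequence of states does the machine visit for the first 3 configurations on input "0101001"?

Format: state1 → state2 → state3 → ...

Execution trace:
Initial: [s0]0101001
Step 1: δ(s0, 0) = (s3, □, L) → [s3]□□101001
Step 2: δ(s3, □) = (sR, 1, L) → [sR]□1□101001

The machine reaches the reject state sR and halts.

State sequence: s0 → s3 → sR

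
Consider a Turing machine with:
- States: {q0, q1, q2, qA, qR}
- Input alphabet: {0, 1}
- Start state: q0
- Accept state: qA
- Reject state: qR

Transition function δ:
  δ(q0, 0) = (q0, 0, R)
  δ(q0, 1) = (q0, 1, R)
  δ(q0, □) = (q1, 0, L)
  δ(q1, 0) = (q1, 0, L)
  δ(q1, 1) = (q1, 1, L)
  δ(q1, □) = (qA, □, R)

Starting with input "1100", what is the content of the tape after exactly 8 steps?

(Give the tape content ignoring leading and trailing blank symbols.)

Execution trace:
Initial: [q0]1100
Step 1: δ(q0, 1) = (q0, 1, R) → 1[q0]100
Step 2: δ(q0, 1) = (q0, 1, R) → 11[q0]00
Step 3: δ(q0, 0) = (q0, 0, R) → 110[q0]0
Step 4: δ(q0, 0) = (q0, 0, R) → 1100[q0]□
Step 5: δ(q0, □) = (q1, 0, L) → 110[q1]00
Step 6: δ(q1, 0) = (q1, 0, L) → 11[q1]000
Step 7: δ(q1, 0) = (q1, 0, L) → 1[q1]1000
Step 8: δ(q1, 1) = (q1, 1, L) → [q1]11000

After 8 steps, the tape (ignoring leading/trailing blanks) is: 11000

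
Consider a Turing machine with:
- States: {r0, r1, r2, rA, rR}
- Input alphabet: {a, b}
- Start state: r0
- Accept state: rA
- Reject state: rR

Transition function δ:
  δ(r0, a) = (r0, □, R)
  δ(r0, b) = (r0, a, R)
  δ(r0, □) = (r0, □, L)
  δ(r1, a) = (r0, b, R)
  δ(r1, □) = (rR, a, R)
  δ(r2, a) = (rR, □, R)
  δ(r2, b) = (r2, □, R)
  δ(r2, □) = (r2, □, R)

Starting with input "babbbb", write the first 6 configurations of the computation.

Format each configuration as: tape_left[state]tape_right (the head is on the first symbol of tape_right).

Transitions applied:
Step 1: δ(r0, b) = (r0, a, R)
Step 2: δ(r0, a) = (r0, □, R)
Step 3: δ(r0, b) = (r0, a, R)
Step 4: δ(r0, b) = (r0, a, R)
Step 5: δ(r0, b) = (r0, a, R)

The first 6 configurations are:
[r0]babbbb ⊢ a[r0]abbbb ⊢ a□[r0]bbbb ⊢ a□a[r0]bbb ⊢ a□aa[r0]bb ⊢ a□aaa[r0]b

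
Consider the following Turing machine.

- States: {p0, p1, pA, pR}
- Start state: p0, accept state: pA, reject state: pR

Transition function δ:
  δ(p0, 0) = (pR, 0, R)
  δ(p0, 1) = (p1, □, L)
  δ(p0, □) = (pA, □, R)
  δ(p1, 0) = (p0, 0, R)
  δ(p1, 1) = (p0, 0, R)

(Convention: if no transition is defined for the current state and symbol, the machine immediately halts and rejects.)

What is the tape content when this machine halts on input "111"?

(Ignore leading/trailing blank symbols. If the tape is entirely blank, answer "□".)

Execution trace:
Initial: [p0]111
Step 1: δ(p0, 1) = (p1, □, L) → [p1]□□11

No transition is defined for δ(p1, □). By convention the machine halts and rejects.

Final tape (ignoring leading/trailing blanks): 11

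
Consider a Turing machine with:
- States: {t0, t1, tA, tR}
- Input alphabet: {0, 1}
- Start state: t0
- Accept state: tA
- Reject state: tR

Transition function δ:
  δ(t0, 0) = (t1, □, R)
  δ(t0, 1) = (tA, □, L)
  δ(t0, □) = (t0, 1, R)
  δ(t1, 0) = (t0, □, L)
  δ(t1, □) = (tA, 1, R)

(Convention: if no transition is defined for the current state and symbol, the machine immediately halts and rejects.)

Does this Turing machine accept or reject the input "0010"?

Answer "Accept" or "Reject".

Execution trace:
Initial: [t0]0010
Step 1: δ(t0, 0) = (t1, □, R) → □[t1]010
Step 2: δ(t1, 0) = (t0, □, L) → [t0]□□10
Step 3: δ(t0, □) = (t0, 1, R) → 1[t0]□10
Step 4: δ(t0, □) = (t0, 1, R) → 11[t0]10
Step 5: δ(t0, 1) = (tA, □, L) → 1[tA]1□0

The machine reaches the accept state tA and halts.

Answer: Accept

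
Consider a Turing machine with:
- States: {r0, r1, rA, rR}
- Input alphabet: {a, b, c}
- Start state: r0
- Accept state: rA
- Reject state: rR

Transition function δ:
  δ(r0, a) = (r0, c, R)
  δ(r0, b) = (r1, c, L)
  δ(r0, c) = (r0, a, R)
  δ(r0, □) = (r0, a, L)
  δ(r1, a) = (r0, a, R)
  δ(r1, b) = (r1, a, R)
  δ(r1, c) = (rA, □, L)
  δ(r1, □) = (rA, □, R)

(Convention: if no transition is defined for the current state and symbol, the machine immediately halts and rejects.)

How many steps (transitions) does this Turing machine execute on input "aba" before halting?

Execution trace:
Initial: [r0]aba
Step 1: δ(r0, a) = (r0, c, R) → c[r0]ba
Step 2: δ(r0, b) = (r1, c, L) → [r1]cca
Step 3: δ(r1, c) = (rA, □, L) → [rA]□□ca

The machine reaches the accept state rA and halts.

The machine executed 3 steps before halting.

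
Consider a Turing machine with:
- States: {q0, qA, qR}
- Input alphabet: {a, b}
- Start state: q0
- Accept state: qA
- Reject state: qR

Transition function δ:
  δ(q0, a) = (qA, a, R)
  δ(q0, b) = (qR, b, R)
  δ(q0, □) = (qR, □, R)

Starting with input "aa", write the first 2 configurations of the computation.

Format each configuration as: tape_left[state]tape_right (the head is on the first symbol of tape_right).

Transitions applied:
Step 1: δ(q0, a) = (qA, a, R)

The first 2 configurations are:
[q0]aa ⊢ a[qA]a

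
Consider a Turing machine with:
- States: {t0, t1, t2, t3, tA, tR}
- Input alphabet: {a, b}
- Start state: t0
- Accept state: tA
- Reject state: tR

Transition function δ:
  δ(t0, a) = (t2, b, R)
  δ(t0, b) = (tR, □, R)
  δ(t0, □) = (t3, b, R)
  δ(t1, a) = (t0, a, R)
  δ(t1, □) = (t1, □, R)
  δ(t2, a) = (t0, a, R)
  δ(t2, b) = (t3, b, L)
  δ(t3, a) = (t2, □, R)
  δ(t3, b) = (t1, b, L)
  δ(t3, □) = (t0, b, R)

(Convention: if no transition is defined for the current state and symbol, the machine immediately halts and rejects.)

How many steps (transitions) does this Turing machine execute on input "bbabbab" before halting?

Execution trace:
Initial: [t0]bbabbab
Step 1: δ(t0, b) = (tR, □, R) → □[tR]babbab

The machine reaches the reject state tR and halts.

The machine executed 1 step before halting.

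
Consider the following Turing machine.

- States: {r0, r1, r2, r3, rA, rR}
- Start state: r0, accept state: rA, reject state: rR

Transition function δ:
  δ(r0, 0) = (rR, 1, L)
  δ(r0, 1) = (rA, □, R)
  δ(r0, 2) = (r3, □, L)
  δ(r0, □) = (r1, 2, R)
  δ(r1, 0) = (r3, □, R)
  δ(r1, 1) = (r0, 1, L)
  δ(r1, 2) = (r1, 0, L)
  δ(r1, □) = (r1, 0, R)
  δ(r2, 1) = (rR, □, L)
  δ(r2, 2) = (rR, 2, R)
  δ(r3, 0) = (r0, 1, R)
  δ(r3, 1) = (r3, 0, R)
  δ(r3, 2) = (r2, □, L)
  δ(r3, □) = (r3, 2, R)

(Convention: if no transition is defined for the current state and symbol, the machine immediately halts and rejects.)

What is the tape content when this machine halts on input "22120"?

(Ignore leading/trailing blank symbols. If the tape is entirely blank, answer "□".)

Execution trace:
Initial: [r0]22120
Step 1: δ(r0, 2) = (r3, □, L) → [r3]□□2120
Step 2: δ(r3, □) = (r3, 2, R) → 2[r3]□2120
Step 3: δ(r3, □) = (r3, 2, R) → 22[r3]2120
Step 4: δ(r3, 2) = (r2, □, L) → 2[r2]2□120
Step 5: δ(r2, 2) = (rR, 2, R) → 22[rR]□120

The machine reaches the reject state rR and halts.

Final tape (ignoring leading/trailing blanks): 22□120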